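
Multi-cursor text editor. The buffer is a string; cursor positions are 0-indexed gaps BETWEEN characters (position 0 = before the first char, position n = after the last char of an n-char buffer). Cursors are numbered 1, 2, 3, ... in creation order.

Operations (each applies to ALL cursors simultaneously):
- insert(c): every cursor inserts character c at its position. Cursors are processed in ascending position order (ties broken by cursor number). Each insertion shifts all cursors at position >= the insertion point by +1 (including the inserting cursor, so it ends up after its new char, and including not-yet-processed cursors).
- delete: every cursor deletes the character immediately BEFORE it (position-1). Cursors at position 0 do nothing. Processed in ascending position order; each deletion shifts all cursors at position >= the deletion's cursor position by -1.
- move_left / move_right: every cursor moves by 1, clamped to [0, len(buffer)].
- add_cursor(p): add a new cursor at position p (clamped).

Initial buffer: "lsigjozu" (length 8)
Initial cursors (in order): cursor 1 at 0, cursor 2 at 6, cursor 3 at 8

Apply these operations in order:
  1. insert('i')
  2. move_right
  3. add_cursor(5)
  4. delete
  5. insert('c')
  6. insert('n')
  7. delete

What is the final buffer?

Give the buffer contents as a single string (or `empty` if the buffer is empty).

After op 1 (insert('i')): buffer="ilsigjoizui" (len 11), cursors c1@1 c2@8 c3@11, authorship 1......2..3
After op 2 (move_right): buffer="ilsigjoizui" (len 11), cursors c1@2 c2@9 c3@11, authorship 1......2..3
After op 3 (add_cursor(5)): buffer="ilsigjoizui" (len 11), cursors c1@2 c4@5 c2@9 c3@11, authorship 1......2..3
After op 4 (delete): buffer="isijoiu" (len 7), cursors c1@1 c4@3 c2@6 c3@7, authorship 1....2.
After op 5 (insert('c')): buffer="icsicjoicuc" (len 11), cursors c1@2 c4@5 c2@9 c3@11, authorship 11..4..22.3
After op 6 (insert('n')): buffer="icnsicnjoicnucn" (len 15), cursors c1@3 c4@7 c2@12 c3@15, authorship 111..44..222.33
After op 7 (delete): buffer="icsicjoicuc" (len 11), cursors c1@2 c4@5 c2@9 c3@11, authorship 11..4..22.3

Answer: icsicjoicuc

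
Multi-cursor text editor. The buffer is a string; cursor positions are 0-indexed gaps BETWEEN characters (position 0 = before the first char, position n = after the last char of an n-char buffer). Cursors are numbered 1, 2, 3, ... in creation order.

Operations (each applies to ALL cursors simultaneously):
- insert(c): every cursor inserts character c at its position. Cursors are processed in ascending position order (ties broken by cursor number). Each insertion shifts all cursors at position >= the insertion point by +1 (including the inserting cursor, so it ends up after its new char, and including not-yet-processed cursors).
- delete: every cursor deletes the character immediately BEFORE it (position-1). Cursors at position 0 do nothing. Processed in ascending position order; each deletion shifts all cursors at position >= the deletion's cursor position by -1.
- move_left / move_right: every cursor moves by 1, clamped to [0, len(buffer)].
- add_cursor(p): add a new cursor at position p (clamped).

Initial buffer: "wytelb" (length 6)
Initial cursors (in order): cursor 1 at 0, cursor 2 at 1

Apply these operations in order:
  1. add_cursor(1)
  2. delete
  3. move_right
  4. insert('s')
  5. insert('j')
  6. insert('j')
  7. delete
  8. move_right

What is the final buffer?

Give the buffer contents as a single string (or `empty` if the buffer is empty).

Answer: ysssjjjtelb

Derivation:
After op 1 (add_cursor(1)): buffer="wytelb" (len 6), cursors c1@0 c2@1 c3@1, authorship ......
After op 2 (delete): buffer="ytelb" (len 5), cursors c1@0 c2@0 c3@0, authorship .....
After op 3 (move_right): buffer="ytelb" (len 5), cursors c1@1 c2@1 c3@1, authorship .....
After op 4 (insert('s')): buffer="yssstelb" (len 8), cursors c1@4 c2@4 c3@4, authorship .123....
After op 5 (insert('j')): buffer="ysssjjjtelb" (len 11), cursors c1@7 c2@7 c3@7, authorship .123123....
After op 6 (insert('j')): buffer="ysssjjjjjjtelb" (len 14), cursors c1@10 c2@10 c3@10, authorship .123123123....
After op 7 (delete): buffer="ysssjjjtelb" (len 11), cursors c1@7 c2@7 c3@7, authorship .123123....
After op 8 (move_right): buffer="ysssjjjtelb" (len 11), cursors c1@8 c2@8 c3@8, authorship .123123....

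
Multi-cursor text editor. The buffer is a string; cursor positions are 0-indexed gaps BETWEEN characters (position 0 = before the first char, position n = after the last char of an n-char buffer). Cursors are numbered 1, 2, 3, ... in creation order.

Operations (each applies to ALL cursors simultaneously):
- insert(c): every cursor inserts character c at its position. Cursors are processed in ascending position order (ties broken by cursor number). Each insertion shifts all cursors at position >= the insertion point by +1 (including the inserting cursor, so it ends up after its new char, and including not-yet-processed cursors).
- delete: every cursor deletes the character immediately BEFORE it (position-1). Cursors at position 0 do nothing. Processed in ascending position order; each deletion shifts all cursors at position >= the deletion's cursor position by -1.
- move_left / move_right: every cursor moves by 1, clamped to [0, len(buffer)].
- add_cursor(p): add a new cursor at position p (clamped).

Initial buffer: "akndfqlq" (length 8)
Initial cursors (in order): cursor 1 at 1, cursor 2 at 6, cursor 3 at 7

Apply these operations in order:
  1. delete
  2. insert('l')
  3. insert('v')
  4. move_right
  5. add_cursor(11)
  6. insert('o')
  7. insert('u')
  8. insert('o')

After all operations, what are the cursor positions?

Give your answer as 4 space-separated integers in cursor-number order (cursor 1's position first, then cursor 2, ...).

After op 1 (delete): buffer="kndfq" (len 5), cursors c1@0 c2@4 c3@4, authorship .....
After op 2 (insert('l')): buffer="lkndfllq" (len 8), cursors c1@1 c2@7 c3@7, authorship 1....23.
After op 3 (insert('v')): buffer="lvkndfllvvq" (len 11), cursors c1@2 c2@10 c3@10, authorship 11....2323.
After op 4 (move_right): buffer="lvkndfllvvq" (len 11), cursors c1@3 c2@11 c3@11, authorship 11....2323.
After op 5 (add_cursor(11)): buffer="lvkndfllvvq" (len 11), cursors c1@3 c2@11 c3@11 c4@11, authorship 11....2323.
After op 6 (insert('o')): buffer="lvkondfllvvqooo" (len 15), cursors c1@4 c2@15 c3@15 c4@15, authorship 11.1...2323.234
After op 7 (insert('u')): buffer="lvkoundfllvvqooouuu" (len 19), cursors c1@5 c2@19 c3@19 c4@19, authorship 11.11...2323.234234
After op 8 (insert('o')): buffer="lvkouondfllvvqooouuuooo" (len 23), cursors c1@6 c2@23 c3@23 c4@23, authorship 11.111...2323.234234234

Answer: 6 23 23 23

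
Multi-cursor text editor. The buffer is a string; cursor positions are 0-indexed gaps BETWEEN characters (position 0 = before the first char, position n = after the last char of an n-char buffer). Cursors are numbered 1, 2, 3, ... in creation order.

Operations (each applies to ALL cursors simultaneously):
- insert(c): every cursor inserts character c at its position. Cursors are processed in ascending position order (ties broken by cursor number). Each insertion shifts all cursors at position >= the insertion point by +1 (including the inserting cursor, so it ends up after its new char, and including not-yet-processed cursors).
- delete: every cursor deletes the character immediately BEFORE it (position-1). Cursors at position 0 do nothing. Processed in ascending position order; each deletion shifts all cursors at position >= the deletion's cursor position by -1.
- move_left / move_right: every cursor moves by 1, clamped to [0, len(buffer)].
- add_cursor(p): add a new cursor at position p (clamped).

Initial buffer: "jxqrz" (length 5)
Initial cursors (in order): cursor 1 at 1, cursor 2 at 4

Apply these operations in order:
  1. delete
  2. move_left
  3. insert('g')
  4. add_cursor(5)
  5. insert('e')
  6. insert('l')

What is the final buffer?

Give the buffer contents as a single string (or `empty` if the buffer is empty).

Answer: gelxgelqzel

Derivation:
After op 1 (delete): buffer="xqz" (len 3), cursors c1@0 c2@2, authorship ...
After op 2 (move_left): buffer="xqz" (len 3), cursors c1@0 c2@1, authorship ...
After op 3 (insert('g')): buffer="gxgqz" (len 5), cursors c1@1 c2@3, authorship 1.2..
After op 4 (add_cursor(5)): buffer="gxgqz" (len 5), cursors c1@1 c2@3 c3@5, authorship 1.2..
After op 5 (insert('e')): buffer="gexgeqze" (len 8), cursors c1@2 c2@5 c3@8, authorship 11.22..3
After op 6 (insert('l')): buffer="gelxgelqzel" (len 11), cursors c1@3 c2@7 c3@11, authorship 111.222..33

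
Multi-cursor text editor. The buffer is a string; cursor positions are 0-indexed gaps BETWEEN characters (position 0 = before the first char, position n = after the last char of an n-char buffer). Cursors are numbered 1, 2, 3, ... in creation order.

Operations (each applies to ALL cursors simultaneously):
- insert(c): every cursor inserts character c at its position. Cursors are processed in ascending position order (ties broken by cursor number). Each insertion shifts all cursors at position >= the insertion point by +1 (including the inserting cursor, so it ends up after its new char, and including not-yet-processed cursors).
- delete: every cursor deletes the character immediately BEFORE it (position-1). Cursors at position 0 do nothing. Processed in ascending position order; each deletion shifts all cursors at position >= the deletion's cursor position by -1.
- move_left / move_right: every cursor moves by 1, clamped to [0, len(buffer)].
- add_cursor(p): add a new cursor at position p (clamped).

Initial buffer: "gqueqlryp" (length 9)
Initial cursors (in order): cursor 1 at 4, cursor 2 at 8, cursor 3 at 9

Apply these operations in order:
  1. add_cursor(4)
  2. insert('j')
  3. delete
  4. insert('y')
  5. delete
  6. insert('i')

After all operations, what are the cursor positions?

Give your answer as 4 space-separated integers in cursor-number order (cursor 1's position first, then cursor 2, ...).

After op 1 (add_cursor(4)): buffer="gqueqlryp" (len 9), cursors c1@4 c4@4 c2@8 c3@9, authorship .........
After op 2 (insert('j')): buffer="gquejjqlryjpj" (len 13), cursors c1@6 c4@6 c2@11 c3@13, authorship ....14....2.3
After op 3 (delete): buffer="gqueqlryp" (len 9), cursors c1@4 c4@4 c2@8 c3@9, authorship .........
After op 4 (insert('y')): buffer="gqueyyqlryypy" (len 13), cursors c1@6 c4@6 c2@11 c3@13, authorship ....14....2.3
After op 5 (delete): buffer="gqueqlryp" (len 9), cursors c1@4 c4@4 c2@8 c3@9, authorship .........
After op 6 (insert('i')): buffer="gqueiiqlryipi" (len 13), cursors c1@6 c4@6 c2@11 c3@13, authorship ....14....2.3

Answer: 6 11 13 6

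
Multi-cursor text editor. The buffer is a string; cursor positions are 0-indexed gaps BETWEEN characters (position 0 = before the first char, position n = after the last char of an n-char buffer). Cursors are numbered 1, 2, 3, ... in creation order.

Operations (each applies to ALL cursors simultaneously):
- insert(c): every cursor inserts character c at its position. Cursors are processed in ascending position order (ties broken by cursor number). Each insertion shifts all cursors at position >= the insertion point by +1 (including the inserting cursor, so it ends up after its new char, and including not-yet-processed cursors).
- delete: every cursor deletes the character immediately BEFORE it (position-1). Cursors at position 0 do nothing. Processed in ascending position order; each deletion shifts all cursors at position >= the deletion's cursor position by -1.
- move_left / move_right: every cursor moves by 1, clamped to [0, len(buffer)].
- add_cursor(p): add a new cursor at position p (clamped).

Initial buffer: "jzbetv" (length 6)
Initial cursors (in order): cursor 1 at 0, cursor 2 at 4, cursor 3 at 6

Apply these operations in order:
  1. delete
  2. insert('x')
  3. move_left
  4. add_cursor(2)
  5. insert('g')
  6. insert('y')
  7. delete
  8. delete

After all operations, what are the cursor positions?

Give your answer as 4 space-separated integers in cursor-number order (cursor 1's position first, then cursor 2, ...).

Answer: 0 4 6 2

Derivation:
After op 1 (delete): buffer="jzbt" (len 4), cursors c1@0 c2@3 c3@4, authorship ....
After op 2 (insert('x')): buffer="xjzbxtx" (len 7), cursors c1@1 c2@5 c3@7, authorship 1...2.3
After op 3 (move_left): buffer="xjzbxtx" (len 7), cursors c1@0 c2@4 c3@6, authorship 1...2.3
After op 4 (add_cursor(2)): buffer="xjzbxtx" (len 7), cursors c1@0 c4@2 c2@4 c3@6, authorship 1...2.3
After op 5 (insert('g')): buffer="gxjgzbgxtgx" (len 11), cursors c1@1 c4@4 c2@7 c3@10, authorship 11.4..22.33
After op 6 (insert('y')): buffer="gyxjgyzbgyxtgyx" (len 15), cursors c1@2 c4@6 c2@10 c3@14, authorship 111.44..222.333
After op 7 (delete): buffer="gxjgzbgxtgx" (len 11), cursors c1@1 c4@4 c2@7 c3@10, authorship 11.4..22.33
After op 8 (delete): buffer="xjzbxtx" (len 7), cursors c1@0 c4@2 c2@4 c3@6, authorship 1...2.3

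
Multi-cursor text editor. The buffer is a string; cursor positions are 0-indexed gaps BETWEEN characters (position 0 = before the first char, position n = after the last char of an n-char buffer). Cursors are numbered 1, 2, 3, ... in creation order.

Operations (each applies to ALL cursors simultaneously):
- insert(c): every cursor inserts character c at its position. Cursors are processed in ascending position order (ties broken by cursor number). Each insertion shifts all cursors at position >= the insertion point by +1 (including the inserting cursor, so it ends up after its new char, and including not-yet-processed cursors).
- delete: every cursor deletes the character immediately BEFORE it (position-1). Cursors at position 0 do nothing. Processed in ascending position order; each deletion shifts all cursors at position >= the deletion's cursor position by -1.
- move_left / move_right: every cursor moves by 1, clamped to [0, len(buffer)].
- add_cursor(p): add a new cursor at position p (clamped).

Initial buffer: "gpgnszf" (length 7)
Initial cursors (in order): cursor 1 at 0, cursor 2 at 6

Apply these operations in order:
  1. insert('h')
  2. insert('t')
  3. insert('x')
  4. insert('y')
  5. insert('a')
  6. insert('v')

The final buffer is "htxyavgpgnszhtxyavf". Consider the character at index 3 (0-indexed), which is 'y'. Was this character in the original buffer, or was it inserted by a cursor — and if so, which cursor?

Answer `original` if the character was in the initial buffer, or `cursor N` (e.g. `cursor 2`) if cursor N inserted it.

Answer: cursor 1

Derivation:
After op 1 (insert('h')): buffer="hgpgnszhf" (len 9), cursors c1@1 c2@8, authorship 1......2.
After op 2 (insert('t')): buffer="htgpgnszhtf" (len 11), cursors c1@2 c2@10, authorship 11......22.
After op 3 (insert('x')): buffer="htxgpgnszhtxf" (len 13), cursors c1@3 c2@12, authorship 111......222.
After op 4 (insert('y')): buffer="htxygpgnszhtxyf" (len 15), cursors c1@4 c2@14, authorship 1111......2222.
After op 5 (insert('a')): buffer="htxyagpgnszhtxyaf" (len 17), cursors c1@5 c2@16, authorship 11111......22222.
After op 6 (insert('v')): buffer="htxyavgpgnszhtxyavf" (len 19), cursors c1@6 c2@18, authorship 111111......222222.
Authorship (.=original, N=cursor N): 1 1 1 1 1 1 . . . . . . 2 2 2 2 2 2 .
Index 3: author = 1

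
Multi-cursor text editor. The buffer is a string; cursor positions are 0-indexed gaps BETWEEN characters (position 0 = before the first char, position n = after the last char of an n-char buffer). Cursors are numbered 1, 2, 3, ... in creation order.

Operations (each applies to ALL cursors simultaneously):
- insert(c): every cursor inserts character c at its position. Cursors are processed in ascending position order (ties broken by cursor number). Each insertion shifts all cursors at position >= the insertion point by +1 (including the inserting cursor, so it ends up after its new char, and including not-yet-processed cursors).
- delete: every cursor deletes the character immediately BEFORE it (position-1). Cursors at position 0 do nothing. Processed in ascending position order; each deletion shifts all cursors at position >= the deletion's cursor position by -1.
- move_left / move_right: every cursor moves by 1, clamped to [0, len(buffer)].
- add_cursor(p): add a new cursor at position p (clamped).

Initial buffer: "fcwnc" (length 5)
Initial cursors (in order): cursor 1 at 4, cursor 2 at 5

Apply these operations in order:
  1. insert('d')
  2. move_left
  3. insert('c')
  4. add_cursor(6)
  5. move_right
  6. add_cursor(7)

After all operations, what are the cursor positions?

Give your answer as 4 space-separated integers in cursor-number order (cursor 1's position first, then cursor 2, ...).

After op 1 (insert('d')): buffer="fcwndcd" (len 7), cursors c1@5 c2@7, authorship ....1.2
After op 2 (move_left): buffer="fcwndcd" (len 7), cursors c1@4 c2@6, authorship ....1.2
After op 3 (insert('c')): buffer="fcwncdccd" (len 9), cursors c1@5 c2@8, authorship ....11.22
After op 4 (add_cursor(6)): buffer="fcwncdccd" (len 9), cursors c1@5 c3@6 c2@8, authorship ....11.22
After op 5 (move_right): buffer="fcwncdccd" (len 9), cursors c1@6 c3@7 c2@9, authorship ....11.22
After op 6 (add_cursor(7)): buffer="fcwncdccd" (len 9), cursors c1@6 c3@7 c4@7 c2@9, authorship ....11.22

Answer: 6 9 7 7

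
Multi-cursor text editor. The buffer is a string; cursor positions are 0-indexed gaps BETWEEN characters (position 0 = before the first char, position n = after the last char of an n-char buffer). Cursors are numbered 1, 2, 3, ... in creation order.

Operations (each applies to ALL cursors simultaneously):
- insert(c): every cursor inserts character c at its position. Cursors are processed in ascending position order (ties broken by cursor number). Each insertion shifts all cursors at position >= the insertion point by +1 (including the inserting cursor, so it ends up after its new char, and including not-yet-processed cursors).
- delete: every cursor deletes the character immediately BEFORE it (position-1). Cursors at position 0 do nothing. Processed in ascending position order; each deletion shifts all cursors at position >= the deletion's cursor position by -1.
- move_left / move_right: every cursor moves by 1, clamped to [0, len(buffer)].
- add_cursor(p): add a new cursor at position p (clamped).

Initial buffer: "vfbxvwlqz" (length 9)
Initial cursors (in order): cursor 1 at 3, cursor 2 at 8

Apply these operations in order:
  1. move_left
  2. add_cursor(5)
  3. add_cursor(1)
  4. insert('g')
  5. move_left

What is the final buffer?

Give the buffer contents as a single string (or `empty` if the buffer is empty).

After op 1 (move_left): buffer="vfbxvwlqz" (len 9), cursors c1@2 c2@7, authorship .........
After op 2 (add_cursor(5)): buffer="vfbxvwlqz" (len 9), cursors c1@2 c3@5 c2@7, authorship .........
After op 3 (add_cursor(1)): buffer="vfbxvwlqz" (len 9), cursors c4@1 c1@2 c3@5 c2@7, authorship .........
After op 4 (insert('g')): buffer="vgfgbxvgwlgqz" (len 13), cursors c4@2 c1@4 c3@8 c2@11, authorship .4.1...3..2..
After op 5 (move_left): buffer="vgfgbxvgwlgqz" (len 13), cursors c4@1 c1@3 c3@7 c2@10, authorship .4.1...3..2..

Answer: vgfgbxvgwlgqz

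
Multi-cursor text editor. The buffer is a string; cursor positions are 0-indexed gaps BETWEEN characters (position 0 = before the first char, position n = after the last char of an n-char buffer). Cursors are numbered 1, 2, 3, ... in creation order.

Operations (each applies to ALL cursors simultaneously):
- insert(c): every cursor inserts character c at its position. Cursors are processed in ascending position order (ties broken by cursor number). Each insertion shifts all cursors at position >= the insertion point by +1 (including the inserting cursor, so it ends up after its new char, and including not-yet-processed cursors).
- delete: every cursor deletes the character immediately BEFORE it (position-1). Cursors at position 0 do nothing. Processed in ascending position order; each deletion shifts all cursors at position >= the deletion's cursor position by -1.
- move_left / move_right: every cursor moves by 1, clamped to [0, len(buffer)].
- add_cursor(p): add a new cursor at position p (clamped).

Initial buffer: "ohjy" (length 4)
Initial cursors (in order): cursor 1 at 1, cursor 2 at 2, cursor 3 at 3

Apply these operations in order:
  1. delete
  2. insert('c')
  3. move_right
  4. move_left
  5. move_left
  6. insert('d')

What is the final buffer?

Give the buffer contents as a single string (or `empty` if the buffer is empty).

Answer: ccdddcy

Derivation:
After op 1 (delete): buffer="y" (len 1), cursors c1@0 c2@0 c3@0, authorship .
After op 2 (insert('c')): buffer="cccy" (len 4), cursors c1@3 c2@3 c3@3, authorship 123.
After op 3 (move_right): buffer="cccy" (len 4), cursors c1@4 c2@4 c3@4, authorship 123.
After op 4 (move_left): buffer="cccy" (len 4), cursors c1@3 c2@3 c3@3, authorship 123.
After op 5 (move_left): buffer="cccy" (len 4), cursors c1@2 c2@2 c3@2, authorship 123.
After op 6 (insert('d')): buffer="ccdddcy" (len 7), cursors c1@5 c2@5 c3@5, authorship 121233.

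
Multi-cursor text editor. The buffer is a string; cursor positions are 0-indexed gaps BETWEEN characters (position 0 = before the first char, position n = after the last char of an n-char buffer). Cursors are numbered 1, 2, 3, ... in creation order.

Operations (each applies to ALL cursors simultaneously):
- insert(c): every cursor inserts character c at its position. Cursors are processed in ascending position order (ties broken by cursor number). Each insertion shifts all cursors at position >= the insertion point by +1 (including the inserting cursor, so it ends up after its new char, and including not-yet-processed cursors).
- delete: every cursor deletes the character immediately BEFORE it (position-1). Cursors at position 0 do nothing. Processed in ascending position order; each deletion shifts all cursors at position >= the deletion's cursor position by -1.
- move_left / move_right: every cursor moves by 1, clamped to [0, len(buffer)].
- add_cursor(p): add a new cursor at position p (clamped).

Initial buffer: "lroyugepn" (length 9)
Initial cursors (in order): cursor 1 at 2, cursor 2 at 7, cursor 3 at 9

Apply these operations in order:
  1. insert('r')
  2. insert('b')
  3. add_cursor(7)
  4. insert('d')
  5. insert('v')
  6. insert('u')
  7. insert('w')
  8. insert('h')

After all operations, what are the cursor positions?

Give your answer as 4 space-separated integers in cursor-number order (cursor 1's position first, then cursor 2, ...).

Answer: 9 26 35 17

Derivation:
After op 1 (insert('r')): buffer="lrroyugerpnr" (len 12), cursors c1@3 c2@9 c3@12, authorship ..1.....2..3
After op 2 (insert('b')): buffer="lrrboyugerbpnrb" (len 15), cursors c1@4 c2@11 c3@15, authorship ..11.....22..33
After op 3 (add_cursor(7)): buffer="lrrboyugerbpnrb" (len 15), cursors c1@4 c4@7 c2@11 c3@15, authorship ..11.....22..33
After op 4 (insert('d')): buffer="lrrbdoyudgerbdpnrbd" (len 19), cursors c1@5 c4@9 c2@14 c3@19, authorship ..111...4..222..333
After op 5 (insert('v')): buffer="lrrbdvoyudvgerbdvpnrbdv" (len 23), cursors c1@6 c4@11 c2@17 c3@23, authorship ..1111...44..2222..3333
After op 6 (insert('u')): buffer="lrrbdvuoyudvugerbdvupnrbdvu" (len 27), cursors c1@7 c4@13 c2@20 c3@27, authorship ..11111...444..22222..33333
After op 7 (insert('w')): buffer="lrrbdvuwoyudvuwgerbdvuwpnrbdvuw" (len 31), cursors c1@8 c4@15 c2@23 c3@31, authorship ..111111...4444..222222..333333
After op 8 (insert('h')): buffer="lrrbdvuwhoyudvuwhgerbdvuwhpnrbdvuwh" (len 35), cursors c1@9 c4@17 c2@26 c3@35, authorship ..1111111...44444..2222222..3333333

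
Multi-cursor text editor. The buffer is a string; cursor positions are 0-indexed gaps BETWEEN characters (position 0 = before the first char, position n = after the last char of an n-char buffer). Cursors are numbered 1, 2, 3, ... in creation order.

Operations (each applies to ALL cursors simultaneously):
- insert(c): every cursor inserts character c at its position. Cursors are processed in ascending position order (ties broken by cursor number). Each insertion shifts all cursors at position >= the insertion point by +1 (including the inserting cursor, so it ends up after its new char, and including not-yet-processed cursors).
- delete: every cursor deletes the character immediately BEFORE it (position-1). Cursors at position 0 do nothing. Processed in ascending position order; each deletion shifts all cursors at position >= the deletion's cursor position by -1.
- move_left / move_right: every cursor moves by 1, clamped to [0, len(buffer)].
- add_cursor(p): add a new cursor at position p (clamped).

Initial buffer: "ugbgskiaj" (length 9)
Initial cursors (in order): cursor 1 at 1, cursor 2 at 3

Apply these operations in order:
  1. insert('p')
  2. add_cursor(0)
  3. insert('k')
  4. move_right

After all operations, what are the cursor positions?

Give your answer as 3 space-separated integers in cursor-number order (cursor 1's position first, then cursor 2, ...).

After op 1 (insert('p')): buffer="upgbpgskiaj" (len 11), cursors c1@2 c2@5, authorship .1..2......
After op 2 (add_cursor(0)): buffer="upgbpgskiaj" (len 11), cursors c3@0 c1@2 c2@5, authorship .1..2......
After op 3 (insert('k')): buffer="kupkgbpkgskiaj" (len 14), cursors c3@1 c1@4 c2@8, authorship 3.11..22......
After op 4 (move_right): buffer="kupkgbpkgskiaj" (len 14), cursors c3@2 c1@5 c2@9, authorship 3.11..22......

Answer: 5 9 2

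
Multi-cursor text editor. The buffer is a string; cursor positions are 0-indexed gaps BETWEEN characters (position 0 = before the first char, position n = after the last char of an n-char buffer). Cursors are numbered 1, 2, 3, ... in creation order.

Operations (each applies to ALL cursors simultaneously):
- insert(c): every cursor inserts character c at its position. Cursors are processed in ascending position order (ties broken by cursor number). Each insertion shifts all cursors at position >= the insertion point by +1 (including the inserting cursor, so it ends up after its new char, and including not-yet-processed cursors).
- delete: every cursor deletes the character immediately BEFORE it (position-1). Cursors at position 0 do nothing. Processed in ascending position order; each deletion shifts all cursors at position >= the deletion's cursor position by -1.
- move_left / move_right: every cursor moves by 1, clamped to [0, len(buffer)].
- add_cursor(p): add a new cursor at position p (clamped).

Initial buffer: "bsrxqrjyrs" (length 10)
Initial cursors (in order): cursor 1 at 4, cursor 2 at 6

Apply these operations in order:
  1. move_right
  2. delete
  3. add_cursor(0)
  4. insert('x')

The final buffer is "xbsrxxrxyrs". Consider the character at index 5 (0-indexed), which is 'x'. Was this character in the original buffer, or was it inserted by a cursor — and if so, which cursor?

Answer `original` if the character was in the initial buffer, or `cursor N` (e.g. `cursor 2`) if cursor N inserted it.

Answer: cursor 1

Derivation:
After op 1 (move_right): buffer="bsrxqrjyrs" (len 10), cursors c1@5 c2@7, authorship ..........
After op 2 (delete): buffer="bsrxryrs" (len 8), cursors c1@4 c2@5, authorship ........
After op 3 (add_cursor(0)): buffer="bsrxryrs" (len 8), cursors c3@0 c1@4 c2@5, authorship ........
After op 4 (insert('x')): buffer="xbsrxxrxyrs" (len 11), cursors c3@1 c1@6 c2@8, authorship 3....1.2...
Authorship (.=original, N=cursor N): 3 . . . . 1 . 2 . . .
Index 5: author = 1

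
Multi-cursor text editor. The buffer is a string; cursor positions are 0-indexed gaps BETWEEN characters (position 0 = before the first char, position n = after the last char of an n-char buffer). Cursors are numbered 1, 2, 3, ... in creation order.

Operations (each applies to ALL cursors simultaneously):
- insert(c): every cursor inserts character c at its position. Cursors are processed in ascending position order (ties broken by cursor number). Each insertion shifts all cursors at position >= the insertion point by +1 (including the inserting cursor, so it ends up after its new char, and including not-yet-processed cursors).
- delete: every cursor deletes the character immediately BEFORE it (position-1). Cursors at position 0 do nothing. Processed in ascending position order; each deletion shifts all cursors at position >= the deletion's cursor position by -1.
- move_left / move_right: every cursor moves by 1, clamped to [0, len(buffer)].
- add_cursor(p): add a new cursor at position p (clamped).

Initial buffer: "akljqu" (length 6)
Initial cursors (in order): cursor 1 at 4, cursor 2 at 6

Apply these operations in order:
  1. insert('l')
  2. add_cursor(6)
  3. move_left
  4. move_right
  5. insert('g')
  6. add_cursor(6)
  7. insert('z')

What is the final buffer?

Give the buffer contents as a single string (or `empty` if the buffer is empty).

Answer: akljlgzzqgzulgz

Derivation:
After op 1 (insert('l')): buffer="akljlqul" (len 8), cursors c1@5 c2@8, authorship ....1..2
After op 2 (add_cursor(6)): buffer="akljlqul" (len 8), cursors c1@5 c3@6 c2@8, authorship ....1..2
After op 3 (move_left): buffer="akljlqul" (len 8), cursors c1@4 c3@5 c2@7, authorship ....1..2
After op 4 (move_right): buffer="akljlqul" (len 8), cursors c1@5 c3@6 c2@8, authorship ....1..2
After op 5 (insert('g')): buffer="akljlgqgulg" (len 11), cursors c1@6 c3@8 c2@11, authorship ....11.3.22
After op 6 (add_cursor(6)): buffer="akljlgqgulg" (len 11), cursors c1@6 c4@6 c3@8 c2@11, authorship ....11.3.22
After op 7 (insert('z')): buffer="akljlgzzqgzulgz" (len 15), cursors c1@8 c4@8 c3@11 c2@15, authorship ....1114.33.222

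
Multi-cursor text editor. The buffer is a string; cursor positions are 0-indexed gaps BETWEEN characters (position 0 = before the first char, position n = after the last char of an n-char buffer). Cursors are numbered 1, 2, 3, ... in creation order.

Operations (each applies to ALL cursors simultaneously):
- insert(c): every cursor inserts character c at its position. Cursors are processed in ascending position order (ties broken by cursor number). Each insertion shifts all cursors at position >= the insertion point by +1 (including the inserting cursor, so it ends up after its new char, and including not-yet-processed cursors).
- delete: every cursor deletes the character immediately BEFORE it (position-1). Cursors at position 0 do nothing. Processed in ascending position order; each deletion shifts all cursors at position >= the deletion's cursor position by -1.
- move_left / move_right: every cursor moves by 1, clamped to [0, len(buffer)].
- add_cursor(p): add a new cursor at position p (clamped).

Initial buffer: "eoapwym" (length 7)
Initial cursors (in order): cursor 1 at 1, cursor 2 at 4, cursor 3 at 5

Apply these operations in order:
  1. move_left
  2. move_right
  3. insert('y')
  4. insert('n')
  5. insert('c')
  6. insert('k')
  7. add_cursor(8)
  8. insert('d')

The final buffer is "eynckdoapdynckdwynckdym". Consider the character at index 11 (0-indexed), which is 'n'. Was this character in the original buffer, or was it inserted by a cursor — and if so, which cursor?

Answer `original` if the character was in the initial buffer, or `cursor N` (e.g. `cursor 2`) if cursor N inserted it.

Answer: cursor 2

Derivation:
After op 1 (move_left): buffer="eoapwym" (len 7), cursors c1@0 c2@3 c3@4, authorship .......
After op 2 (move_right): buffer="eoapwym" (len 7), cursors c1@1 c2@4 c3@5, authorship .......
After op 3 (insert('y')): buffer="eyoapywyym" (len 10), cursors c1@2 c2@6 c3@8, authorship .1...2.3..
After op 4 (insert('n')): buffer="eynoapynwynym" (len 13), cursors c1@3 c2@8 c3@11, authorship .11...22.33..
After op 5 (insert('c')): buffer="eyncoapyncwyncym" (len 16), cursors c1@4 c2@10 c3@14, authorship .111...222.333..
After op 6 (insert('k')): buffer="eynckoapynckwynckym" (len 19), cursors c1@5 c2@12 c3@17, authorship .1111...2222.3333..
After op 7 (add_cursor(8)): buffer="eynckoapynckwynckym" (len 19), cursors c1@5 c4@8 c2@12 c3@17, authorship .1111...2222.3333..
After op 8 (insert('d')): buffer="eynckdoapdynckdwynckdym" (len 23), cursors c1@6 c4@10 c2@15 c3@21, authorship .11111...422222.33333..
Authorship (.=original, N=cursor N): . 1 1 1 1 1 . . . 4 2 2 2 2 2 . 3 3 3 3 3 . .
Index 11: author = 2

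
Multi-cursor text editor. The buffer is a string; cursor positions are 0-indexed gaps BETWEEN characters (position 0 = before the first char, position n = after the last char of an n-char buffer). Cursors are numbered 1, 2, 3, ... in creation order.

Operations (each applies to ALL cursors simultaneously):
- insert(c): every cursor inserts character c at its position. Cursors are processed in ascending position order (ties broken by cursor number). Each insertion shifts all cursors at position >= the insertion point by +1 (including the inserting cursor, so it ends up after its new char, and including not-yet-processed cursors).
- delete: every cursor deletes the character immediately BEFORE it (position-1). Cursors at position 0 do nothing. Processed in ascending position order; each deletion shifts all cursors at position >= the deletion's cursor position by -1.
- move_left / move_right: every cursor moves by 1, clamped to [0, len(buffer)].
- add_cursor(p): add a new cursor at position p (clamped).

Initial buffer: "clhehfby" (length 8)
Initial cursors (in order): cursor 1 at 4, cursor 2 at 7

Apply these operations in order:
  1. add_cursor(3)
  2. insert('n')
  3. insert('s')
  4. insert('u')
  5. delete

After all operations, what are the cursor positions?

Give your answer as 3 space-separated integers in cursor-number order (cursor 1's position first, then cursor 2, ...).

Answer: 8 13 5

Derivation:
After op 1 (add_cursor(3)): buffer="clhehfby" (len 8), cursors c3@3 c1@4 c2@7, authorship ........
After op 2 (insert('n')): buffer="clhnenhfbny" (len 11), cursors c3@4 c1@6 c2@10, authorship ...3.1...2.
After op 3 (insert('s')): buffer="clhnsenshfbnsy" (len 14), cursors c3@5 c1@8 c2@13, authorship ...33.11...22.
After op 4 (insert('u')): buffer="clhnsuensuhfbnsuy" (len 17), cursors c3@6 c1@10 c2@16, authorship ...333.111...222.
After op 5 (delete): buffer="clhnsenshfbnsy" (len 14), cursors c3@5 c1@8 c2@13, authorship ...33.11...22.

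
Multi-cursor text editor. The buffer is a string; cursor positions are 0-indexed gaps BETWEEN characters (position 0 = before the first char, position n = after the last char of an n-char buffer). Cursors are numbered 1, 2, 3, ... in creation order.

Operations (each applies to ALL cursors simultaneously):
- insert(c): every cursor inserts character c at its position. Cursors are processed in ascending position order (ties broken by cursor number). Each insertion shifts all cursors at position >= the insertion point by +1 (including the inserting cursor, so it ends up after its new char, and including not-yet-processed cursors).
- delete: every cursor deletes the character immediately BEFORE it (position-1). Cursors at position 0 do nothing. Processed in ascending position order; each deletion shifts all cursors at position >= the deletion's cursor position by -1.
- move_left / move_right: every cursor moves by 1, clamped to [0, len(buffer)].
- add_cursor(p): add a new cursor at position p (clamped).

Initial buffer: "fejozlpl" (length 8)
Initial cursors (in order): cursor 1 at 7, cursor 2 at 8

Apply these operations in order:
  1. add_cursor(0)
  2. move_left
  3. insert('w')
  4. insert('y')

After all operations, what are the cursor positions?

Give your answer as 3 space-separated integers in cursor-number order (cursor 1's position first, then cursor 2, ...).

Answer: 10 13 2

Derivation:
After op 1 (add_cursor(0)): buffer="fejozlpl" (len 8), cursors c3@0 c1@7 c2@8, authorship ........
After op 2 (move_left): buffer="fejozlpl" (len 8), cursors c3@0 c1@6 c2@7, authorship ........
After op 3 (insert('w')): buffer="wfejozlwpwl" (len 11), cursors c3@1 c1@8 c2@10, authorship 3......1.2.
After op 4 (insert('y')): buffer="wyfejozlwypwyl" (len 14), cursors c3@2 c1@10 c2@13, authorship 33......11.22.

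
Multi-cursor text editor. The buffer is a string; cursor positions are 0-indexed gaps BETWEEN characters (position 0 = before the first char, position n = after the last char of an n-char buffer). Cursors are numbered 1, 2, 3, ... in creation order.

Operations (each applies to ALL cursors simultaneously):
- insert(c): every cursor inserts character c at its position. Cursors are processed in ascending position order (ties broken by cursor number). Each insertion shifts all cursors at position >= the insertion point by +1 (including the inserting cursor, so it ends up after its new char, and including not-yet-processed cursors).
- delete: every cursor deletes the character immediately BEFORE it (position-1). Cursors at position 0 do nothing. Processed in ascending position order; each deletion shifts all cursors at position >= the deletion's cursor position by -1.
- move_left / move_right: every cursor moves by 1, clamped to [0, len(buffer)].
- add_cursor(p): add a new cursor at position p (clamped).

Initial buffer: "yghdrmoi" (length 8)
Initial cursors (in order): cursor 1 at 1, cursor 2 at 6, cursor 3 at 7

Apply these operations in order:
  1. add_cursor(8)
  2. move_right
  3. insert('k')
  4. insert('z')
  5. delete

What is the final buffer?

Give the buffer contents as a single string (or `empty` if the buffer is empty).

Answer: ygkhdrmokikk

Derivation:
After op 1 (add_cursor(8)): buffer="yghdrmoi" (len 8), cursors c1@1 c2@6 c3@7 c4@8, authorship ........
After op 2 (move_right): buffer="yghdrmoi" (len 8), cursors c1@2 c2@7 c3@8 c4@8, authorship ........
After op 3 (insert('k')): buffer="ygkhdrmokikk" (len 12), cursors c1@3 c2@9 c3@12 c4@12, authorship ..1.....2.34
After op 4 (insert('z')): buffer="ygkzhdrmokzikkzz" (len 16), cursors c1@4 c2@11 c3@16 c4@16, authorship ..11.....22.3434
After op 5 (delete): buffer="ygkhdrmokikk" (len 12), cursors c1@3 c2@9 c3@12 c4@12, authorship ..1.....2.34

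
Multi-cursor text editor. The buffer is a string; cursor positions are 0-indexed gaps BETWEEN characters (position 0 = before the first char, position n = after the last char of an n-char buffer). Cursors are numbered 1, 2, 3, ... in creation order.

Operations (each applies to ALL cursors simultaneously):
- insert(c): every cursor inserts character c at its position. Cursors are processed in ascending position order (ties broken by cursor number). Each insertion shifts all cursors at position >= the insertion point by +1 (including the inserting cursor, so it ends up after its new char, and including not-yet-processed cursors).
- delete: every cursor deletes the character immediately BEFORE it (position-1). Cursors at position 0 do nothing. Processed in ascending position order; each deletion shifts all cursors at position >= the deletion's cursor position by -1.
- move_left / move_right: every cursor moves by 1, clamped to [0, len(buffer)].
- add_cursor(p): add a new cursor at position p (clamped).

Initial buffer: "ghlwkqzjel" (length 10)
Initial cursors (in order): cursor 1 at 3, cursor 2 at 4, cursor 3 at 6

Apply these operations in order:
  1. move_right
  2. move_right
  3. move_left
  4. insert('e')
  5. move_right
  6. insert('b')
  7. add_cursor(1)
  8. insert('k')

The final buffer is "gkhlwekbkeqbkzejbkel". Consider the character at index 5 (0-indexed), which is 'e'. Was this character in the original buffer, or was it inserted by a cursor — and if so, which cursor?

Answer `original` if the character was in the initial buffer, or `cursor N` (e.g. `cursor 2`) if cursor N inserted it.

Answer: cursor 1

Derivation:
After op 1 (move_right): buffer="ghlwkqzjel" (len 10), cursors c1@4 c2@5 c3@7, authorship ..........
After op 2 (move_right): buffer="ghlwkqzjel" (len 10), cursors c1@5 c2@6 c3@8, authorship ..........
After op 3 (move_left): buffer="ghlwkqzjel" (len 10), cursors c1@4 c2@5 c3@7, authorship ..........
After op 4 (insert('e')): buffer="ghlwekeqzejel" (len 13), cursors c1@5 c2@7 c3@10, authorship ....1.2..3...
After op 5 (move_right): buffer="ghlwekeqzejel" (len 13), cursors c1@6 c2@8 c3@11, authorship ....1.2..3...
After op 6 (insert('b')): buffer="ghlwekbeqbzejbel" (len 16), cursors c1@7 c2@10 c3@14, authorship ....1.12.2.3.3..
After op 7 (add_cursor(1)): buffer="ghlwekbeqbzejbel" (len 16), cursors c4@1 c1@7 c2@10 c3@14, authorship ....1.12.2.3.3..
After op 8 (insert('k')): buffer="gkhlwekbkeqbkzejbkel" (len 20), cursors c4@2 c1@9 c2@13 c3@18, authorship .4...1.112.22.3.33..
Authorship (.=original, N=cursor N): . 4 . . . 1 . 1 1 2 . 2 2 . 3 . 3 3 . .
Index 5: author = 1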